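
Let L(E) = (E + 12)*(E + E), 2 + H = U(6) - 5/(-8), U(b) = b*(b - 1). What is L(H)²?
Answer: 5539080625/1024 ≈ 5.4093e+6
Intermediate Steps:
U(b) = b*(-1 + b)
H = 229/8 (H = -2 + (6*(-1 + 6) - 5/(-8)) = -2 + (6*5 - 5*(-⅛)) = -2 + (30 + 5/8) = -2 + 245/8 = 229/8 ≈ 28.625)
L(E) = 2*E*(12 + E) (L(E) = (12 + E)*(2*E) = 2*E*(12 + E))
L(H)² = (2*(229/8)*(12 + 229/8))² = (2*(229/8)*(325/8))² = (74425/32)² = 5539080625/1024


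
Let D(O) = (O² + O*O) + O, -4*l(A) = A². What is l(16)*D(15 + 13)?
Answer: -102144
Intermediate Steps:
l(A) = -A²/4
D(O) = O + 2*O² (D(O) = (O² + O²) + O = 2*O² + O = O + 2*O²)
l(16)*D(15 + 13) = (-¼*16²)*((15 + 13)*(1 + 2*(15 + 13))) = (-¼*256)*(28*(1 + 2*28)) = -1792*(1 + 56) = -1792*57 = -64*1596 = -102144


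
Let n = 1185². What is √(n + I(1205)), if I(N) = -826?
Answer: √1403399 ≈ 1184.7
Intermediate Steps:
n = 1404225
√(n + I(1205)) = √(1404225 - 826) = √1403399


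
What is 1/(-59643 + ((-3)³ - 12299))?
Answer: -1/71969 ≈ -1.3895e-5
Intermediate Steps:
1/(-59643 + ((-3)³ - 12299)) = 1/(-59643 + (-27 - 12299)) = 1/(-59643 - 12326) = 1/(-71969) = -1/71969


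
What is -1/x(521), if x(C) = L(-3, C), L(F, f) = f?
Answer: -1/521 ≈ -0.0019194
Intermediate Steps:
x(C) = C
-1/x(521) = -1/521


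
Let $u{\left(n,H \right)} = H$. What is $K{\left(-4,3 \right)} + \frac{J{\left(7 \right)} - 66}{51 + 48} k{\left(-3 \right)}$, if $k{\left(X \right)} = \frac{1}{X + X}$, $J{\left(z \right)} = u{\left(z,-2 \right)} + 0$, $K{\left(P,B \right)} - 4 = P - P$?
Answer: $\frac{1222}{297} \approx 4.1145$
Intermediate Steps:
$K{\left(P,B \right)} = 4$ ($K{\left(P,B \right)} = 4 + \left(P - P\right) = 4 + 0 = 4$)
$J{\left(z \right)} = -2$ ($J{\left(z \right)} = -2 + 0 = -2$)
$k{\left(X \right)} = \frac{1}{2 X}$
$K{\left(-4,3 \right)} + \frac{J{\left(7 \right)} - 66}{51 + 48} k{\left(-3 \right)} = 4 + \frac{-2 - 66}{51 + 48} \frac{1}{2 \left(-3\right)} = 4 + - \frac{68}{99} \cdot \frac{1}{2} \left(- \frac{1}{3}\right) = 4 + \left(-68\right) \frac{1}{99} \left(- \frac{1}{6}\right) = 4 - - \frac{34}{297} = 4 + \frac{34}{297} = \frac{1222}{297}$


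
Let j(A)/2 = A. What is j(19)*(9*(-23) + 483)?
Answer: 10488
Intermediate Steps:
j(A) = 2*A
j(19)*(9*(-23) + 483) = (2*19)*(9*(-23) + 483) = 38*(-207 + 483) = 38*276 = 10488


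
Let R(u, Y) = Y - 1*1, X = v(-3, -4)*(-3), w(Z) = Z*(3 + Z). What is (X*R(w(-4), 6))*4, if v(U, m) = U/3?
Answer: 60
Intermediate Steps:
v(U, m) = U/3 (v(U, m) = U*(1/3) = U/3)
X = 3 (X = ((1/3)*(-3))*(-3) = -1*(-3) = 3)
R(u, Y) = -1 + Y (R(u, Y) = Y - 1 = -1 + Y)
(X*R(w(-4), 6))*4 = (3*(-1 + 6))*4 = (3*5)*4 = 15*4 = 60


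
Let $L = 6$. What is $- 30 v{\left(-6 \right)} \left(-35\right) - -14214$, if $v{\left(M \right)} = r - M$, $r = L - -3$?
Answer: $29964$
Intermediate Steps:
$r = 9$ ($r = 6 - -3 = 6 + 3 = 9$)
$v{\left(M \right)} = 9 - M$
$- 30 v{\left(-6 \right)} \left(-35\right) - -14214 = - 30 \left(9 - -6\right) \left(-35\right) - -14214 = - 30 \left(9 + 6\right) \left(-35\right) + 14214 = \left(-30\right) 15 \left(-35\right) + 14214 = \left(-450\right) \left(-35\right) + 14214 = 15750 + 14214 = 29964$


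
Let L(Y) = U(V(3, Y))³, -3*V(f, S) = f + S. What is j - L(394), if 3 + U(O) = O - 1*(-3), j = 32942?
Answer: 63460207/27 ≈ 2.3504e+6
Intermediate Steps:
V(f, S) = -S/3 - f/3 (V(f, S) = -(f + S)/3 = -(S + f)/3 = -S/3 - f/3)
U(O) = O (U(O) = -3 + (O - 1*(-3)) = -3 + (O + 3) = -3 + (3 + O) = O)
L(Y) = (-1 - Y/3)³ (L(Y) = (-Y/3 - ⅓*3)³ = (-Y/3 - 1)³ = (-1 - Y/3)³)
j - L(394) = 32942 - (-1)*(3 + 394)³/27 = 32942 - (-1)*397³/27 = 32942 - (-1)*62570773/27 = 32942 - 1*(-62570773/27) = 32942 + 62570773/27 = 63460207/27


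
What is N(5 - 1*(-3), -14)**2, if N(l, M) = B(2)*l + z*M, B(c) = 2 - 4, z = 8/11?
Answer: 82944/121 ≈ 685.49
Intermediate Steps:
z = 8/11 (z = 8*(1/11) = 8/11 ≈ 0.72727)
B(c) = -2
N(l, M) = -2*l + 8*M/11
N(5 - 1*(-3), -14)**2 = (-2*(5 - 1*(-3)) + (8/11)*(-14))**2 = (-2*(5 + 3) - 112/11)**2 = (-2*8 - 112/11)**2 = (-16 - 112/11)**2 = (-288/11)**2 = 82944/121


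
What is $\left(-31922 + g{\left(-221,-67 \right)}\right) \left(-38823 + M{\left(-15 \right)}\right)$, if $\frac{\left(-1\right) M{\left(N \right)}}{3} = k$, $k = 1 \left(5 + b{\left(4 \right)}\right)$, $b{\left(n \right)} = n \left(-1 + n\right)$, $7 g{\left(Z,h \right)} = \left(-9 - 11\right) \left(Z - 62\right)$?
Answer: $\frac{8466523956}{7} \approx 1.2095 \cdot 10^{9}$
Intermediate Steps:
$g{\left(Z,h \right)} = \frac{1240}{7} - \frac{20 Z}{7}$ ($g{\left(Z,h \right)} = \frac{\left(-9 - 11\right) \left(Z - 62\right)}{7} = \frac{\left(-20\right) \left(-62 + Z\right)}{7} = \frac{1240 - 20 Z}{7} = \frac{1240}{7} - \frac{20 Z}{7}$)
$k = 17$ ($k = 1 \left(5 + 4 \left(-1 + 4\right)\right) = 1 \left(5 + 4 \cdot 3\right) = 1 \left(5 + 12\right) = 1 \cdot 17 = 17$)
$M{\left(N \right)} = -51$ ($M{\left(N \right)} = \left(-3\right) 17 = -51$)
$\left(-31922 + g{\left(-221,-67 \right)}\right) \left(-38823 + M{\left(-15 \right)}\right) = \left(-31922 + \left(\frac{1240}{7} - - \frac{4420}{7}\right)\right) \left(-38823 - 51\right) = \left(-31922 + \left(\frac{1240}{7} + \frac{4420}{7}\right)\right) \left(-38874\right) = \left(-31922 + \frac{5660}{7}\right) \left(-38874\right) = \left(- \frac{217794}{7}\right) \left(-38874\right) = \frac{8466523956}{7}$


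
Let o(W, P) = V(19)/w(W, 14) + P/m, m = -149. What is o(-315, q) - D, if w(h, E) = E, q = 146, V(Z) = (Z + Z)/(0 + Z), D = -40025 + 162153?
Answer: -127380377/1043 ≈ -1.2213e+5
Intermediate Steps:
D = 122128
V(Z) = 2 (V(Z) = (2*Z)/Z = 2)
o(W, P) = ⅐ - P/149 (o(W, P) = 2/14 + P/(-149) = 2*(1/14) + P*(-1/149) = ⅐ - P/149)
o(-315, q) - D = (⅐ - 1/149*146) - 1*122128 = (⅐ - 146/149) - 122128 = -873/1043 - 122128 = -127380377/1043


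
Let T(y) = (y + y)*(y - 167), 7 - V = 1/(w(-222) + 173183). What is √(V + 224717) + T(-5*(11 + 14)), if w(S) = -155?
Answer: 73000 + √1681985474530647/86514 ≈ 73474.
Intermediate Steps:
V = 1211195/173028 (V = 7 - 1/(-155 + 173183) = 7 - 1/173028 = 1211195/173028 ≈ 7.0000)
T(y) = 2*y*(-167 + y) (T(y) = (2*y)*(-167 + y) = 2*y*(-167 + y))
√(V + 224717) + T(-5*(11 + 14)) = √(1211195/173028 + 224717) + 2*(-5*(11 + 14))*(-167 - 5*(11 + 14)) = √(38883544271/173028) + 2*(-5*25)*(-167 - 5*25) = √1681985474530647/86514 + 2*(-125)*(-167 - 125) = √1681985474530647/86514 + 2*(-125)*(-292) = √1681985474530647/86514 + 73000 = 73000 + √1681985474530647/86514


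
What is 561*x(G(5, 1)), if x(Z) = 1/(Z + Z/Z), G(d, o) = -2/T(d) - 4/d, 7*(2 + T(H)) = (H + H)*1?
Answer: 5610/37 ≈ 151.62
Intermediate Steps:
T(H) = -2 + 2*H/7 (T(H) = -2 + ((H + H)*1)/7 = -2 + ((2*H)*1)/7 = -2 + (2*H)/7 = -2 + 2*H/7)
G(d, o) = -4/d - 2/(-2 + 2*d/7) (G(d, o) = -2/(-2 + 2*d/7) - 4/d = -4/d - 2/(-2 + 2*d/7))
x(Z) = 1/(1 + Z) (x(Z) = 1/(Z + 1) = 1/(1 + Z))
561*x(G(5, 1)) = 561/(1 + (28 - 11*5)/(5*(-7 + 5))) = 561/(1 + (1/5)*(28 - 55)/(-2)) = 561/(1 + (1/5)*(-1/2)*(-27)) = 561/(1 + 27/10) = 561/(37/10) = 561*(10/37) = 5610/37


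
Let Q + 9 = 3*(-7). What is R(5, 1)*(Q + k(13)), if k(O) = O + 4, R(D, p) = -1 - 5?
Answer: 78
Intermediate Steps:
Q = -30 (Q = -9 + 3*(-7) = -9 - 21 = -30)
R(D, p) = -6
k(O) = 4 + O
R(5, 1)*(Q + k(13)) = -6*(-30 + (4 + 13)) = -6*(-30 + 17) = -6*(-13) = 78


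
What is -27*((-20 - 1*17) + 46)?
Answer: -243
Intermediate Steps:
-27*((-20 - 1*17) + 46) = -27*((-20 - 17) + 46) = -27*(-37 + 46) = -27*9 = -243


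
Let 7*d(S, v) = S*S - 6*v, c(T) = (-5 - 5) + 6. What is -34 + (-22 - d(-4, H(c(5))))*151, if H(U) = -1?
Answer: -26814/7 ≈ -3830.6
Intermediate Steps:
c(T) = -4 (c(T) = -10 + 6 = -4)
d(S, v) = -6*v/7 + S²/7 (d(S, v) = (S*S - 6*v)/7 = (S² - 6*v)/7 = -6*v/7 + S²/7)
-34 + (-22 - d(-4, H(c(5))))*151 = -34 + (-22 - (-6/7*(-1) + (⅐)*(-4)²))*151 = -34 + (-22 - (6/7 + (⅐)*16))*151 = -34 + (-22 - (6/7 + 16/7))*151 = -34 + (-22 - 1*22/7)*151 = -34 + (-22 - 22/7)*151 = -34 - 176/7*151 = -34 - 26576/7 = -26814/7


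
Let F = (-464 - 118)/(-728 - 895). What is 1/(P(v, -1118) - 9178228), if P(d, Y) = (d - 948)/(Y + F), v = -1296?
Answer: -50387/462463273069 ≈ -1.0895e-7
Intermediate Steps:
F = 194/541 (F = -582/(-1623) = -582*(-1/1623) = 194/541 ≈ 0.35860)
P(d, Y) = (-948 + d)/(194/541 + Y) (P(d, Y) = (d - 948)/(Y + 194/541) = (-948 + d)/(194/541 + Y))
1/(P(v, -1118) - 9178228) = 1/(541*(-948 - 1296)/(194 + 541*(-1118)) - 9178228) = 1/(541*(-2244)/(194 - 604838) - 9178228) = 1/(541*(-2244)/(-604644) - 9178228) = 1/(541*(-1/604644)*(-2244) - 9178228) = 1/(101167/50387 - 9178228) = 1/(-462463273069/50387) = -50387/462463273069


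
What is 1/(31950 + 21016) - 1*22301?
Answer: -1181194765/52966 ≈ -22301.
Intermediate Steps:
1/(31950 + 21016) - 1*22301 = 1/52966 - 22301 = -1181194765/52966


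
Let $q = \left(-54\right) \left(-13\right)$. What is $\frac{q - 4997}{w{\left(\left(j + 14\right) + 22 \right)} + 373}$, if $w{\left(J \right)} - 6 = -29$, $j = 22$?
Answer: $- \frac{859}{70} \approx -12.271$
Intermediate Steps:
$w{\left(J \right)} = -23$ ($w{\left(J \right)} = 6 - 29 = -23$)
$q = 702$
$\frac{q - 4997}{w{\left(\left(j + 14\right) + 22 \right)} + 373} = \frac{702 - 4997}{-23 + 373} = - \frac{4295}{350} = \left(-4295\right) \frac{1}{350} = - \frac{859}{70}$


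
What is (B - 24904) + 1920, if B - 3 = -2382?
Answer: -25363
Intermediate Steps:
B = -2379 (B = 3 - 2382 = -2379)
(B - 24904) + 1920 = (-2379 - 24904) + 1920 = -27283 + 1920 = -25363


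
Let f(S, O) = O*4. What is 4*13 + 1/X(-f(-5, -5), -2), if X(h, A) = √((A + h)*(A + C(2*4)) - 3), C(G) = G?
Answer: 52 + √105/105 ≈ 52.098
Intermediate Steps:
f(S, O) = 4*O
X(h, A) = √(-3 + (8 + A)*(A + h)) (X(h, A) = √((A + h)*(A + 2*4) - 3) = √((A + h)*(A + 8) - 3) = √((A + h)*(8 + A) - 3) = √((8 + A)*(A + h) - 3) = √(-3 + (8 + A)*(A + h)))
4*13 + 1/X(-f(-5, -5), -2) = 4*13 + 1/(√(-3 + (-2)² + 8*(-2) + 8*(-4*(-5)) - (-2)*4*(-5))) = 52 + 1/(√(-3 + 4 - 16 + 8*(-1*(-20)) - (-2)*(-20))) = 52 + 1/(√(-3 + 4 - 16 + 8*20 - 2*20)) = 52 + 1/(√(-3 + 4 - 16 + 160 - 40)) = 52 + 1/(√105) = 52 + √105/105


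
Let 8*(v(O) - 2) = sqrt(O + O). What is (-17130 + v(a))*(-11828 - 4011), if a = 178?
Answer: 271290392 - 15839*sqrt(89)/4 ≈ 2.7125e+8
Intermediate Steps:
v(O) = 2 + sqrt(2)*sqrt(O)/8 (v(O) = 2 + sqrt(O + O)/8 = 2 + sqrt(2*O)/8 = 2 + (sqrt(2)*sqrt(O))/8 = 2 + sqrt(2)*sqrt(O)/8)
(-17130 + v(a))*(-11828 - 4011) = (-17130 + (2 + sqrt(2)*sqrt(178)/8))*(-11828 - 4011) = (-17130 + (2 + sqrt(89)/4))*(-15839) = (-17128 + sqrt(89)/4)*(-15839) = 271290392 - 15839*sqrt(89)/4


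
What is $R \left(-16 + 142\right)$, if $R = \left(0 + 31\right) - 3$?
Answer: $3528$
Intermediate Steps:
$R = 28$ ($R = 31 - 3 = 28$)
$R \left(-16 + 142\right) = 28 \left(-16 + 142\right) = 28 \cdot 126 = 3528$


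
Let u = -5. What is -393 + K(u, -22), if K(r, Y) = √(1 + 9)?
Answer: -393 + √10 ≈ -389.84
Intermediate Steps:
K(r, Y) = √10
-393 + K(u, -22) = -393 + √10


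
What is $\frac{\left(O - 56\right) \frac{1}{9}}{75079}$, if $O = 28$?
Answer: $- \frac{28}{675711} \approx -4.1438 \cdot 10^{-5}$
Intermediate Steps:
$\frac{\left(O - 56\right) \frac{1}{9}}{75079} = \frac{\left(28 - 56\right) \frac{1}{9}}{75079} = \left(-28\right) \frac{1}{9} \cdot \frac{1}{75079} = \left(- \frac{28}{9}\right) \frac{1}{75079} = - \frac{28}{675711}$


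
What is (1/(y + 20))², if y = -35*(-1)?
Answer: 1/3025 ≈ 0.00033058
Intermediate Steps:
y = 35
(1/(y + 20))² = (1/(35 + 20))² = (1/55)² = 1/3025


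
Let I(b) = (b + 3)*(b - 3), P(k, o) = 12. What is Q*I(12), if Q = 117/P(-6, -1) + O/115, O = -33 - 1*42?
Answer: 112995/92 ≈ 1228.2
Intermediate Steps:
I(b) = (-3 + b)*(3 + b) (I(b) = (3 + b)*(-3 + b) = (-3 + b)*(3 + b))
O = -75 (O = -33 - 42 = -75)
Q = 837/92 (Q = 117/12 - 75/115 = 117*(1/12) - 75*1/115 = 39/4 - 15/23 = 837/92 ≈ 9.0978)
Q*I(12) = 837*(-9 + 12**2)/92 = 837*(-9 + 144)/92 = (837/92)*135 = 112995/92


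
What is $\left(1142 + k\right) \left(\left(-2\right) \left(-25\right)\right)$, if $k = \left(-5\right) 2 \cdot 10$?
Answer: $52100$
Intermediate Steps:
$k = -100$ ($k = \left(-10\right) 10 = -100$)
$\left(1142 + k\right) \left(\left(-2\right) \left(-25\right)\right) = \left(1142 - 100\right) \left(\left(-2\right) \left(-25\right)\right) = 1042 \cdot 50 = 52100$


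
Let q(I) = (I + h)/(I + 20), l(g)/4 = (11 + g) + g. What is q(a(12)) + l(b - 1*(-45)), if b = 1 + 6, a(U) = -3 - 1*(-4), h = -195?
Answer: 9466/21 ≈ 450.76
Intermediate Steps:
a(U) = 1 (a(U) = -3 + 4 = 1)
b = 7
l(g) = 44 + 8*g (l(g) = 4*((11 + g) + g) = 4*(11 + 2*g) = 44 + 8*g)
q(I) = (-195 + I)/(20 + I) (q(I) = (I - 195)/(I + 20) = (-195 + I)/(20 + I))
q(a(12)) + l(b - 1*(-45)) = (-195 + 1)/(20 + 1) + (44 + 8*(7 - 1*(-45))) = -194/21 + (44 + 8*(7 + 45)) = (1/21)*(-194) + (44 + 8*52) = -194/21 + (44 + 416) = -194/21 + 460 = 9466/21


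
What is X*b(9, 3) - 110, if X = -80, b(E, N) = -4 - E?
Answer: 930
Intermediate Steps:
X*b(9, 3) - 110 = -80*(-4 - 1*9) - 110 = -80*(-4 - 9) - 110 = -80*(-13) - 110 = 1040 - 110 = 930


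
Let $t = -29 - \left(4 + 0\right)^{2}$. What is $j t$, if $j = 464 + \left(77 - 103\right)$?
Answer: $-19710$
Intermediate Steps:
$t = -45$ ($t = -29 - 4^{2} = -29 - 16 = -45$)
$j = 438$ ($j = 464 - 26 = 438$)
$j t = 438 \left(-45\right) = -19710$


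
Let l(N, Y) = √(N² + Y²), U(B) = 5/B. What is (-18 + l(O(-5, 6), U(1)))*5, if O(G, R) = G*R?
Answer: -90 + 25*√37 ≈ 62.069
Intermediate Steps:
(-18 + l(O(-5, 6), U(1)))*5 = (-18 + √((-5*6)² + (5/1)²))*5 = (-18 + √((-30)² + (5*1)²))*5 = (-18 + √(900 + 5²))*5 = (-18 + √(900 + 25))*5 = (-18 + √925)*5 = (-18 + 5*√37)*5 = -90 + 25*√37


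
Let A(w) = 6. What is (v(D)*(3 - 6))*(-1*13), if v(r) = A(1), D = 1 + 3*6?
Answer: 234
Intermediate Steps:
D = 19 (D = 1 + 18 = 19)
v(r) = 6
(v(D)*(3 - 6))*(-1*13) = (6*(3 - 6))*(-1*13) = (6*(-3))*(-13) = -18*(-13) = 234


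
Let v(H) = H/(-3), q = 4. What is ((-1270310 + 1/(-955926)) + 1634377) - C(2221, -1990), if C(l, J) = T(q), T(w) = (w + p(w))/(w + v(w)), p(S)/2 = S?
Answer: 174008404687/477963 ≈ 3.6406e+5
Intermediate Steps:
p(S) = 2*S
v(H) = -H/3 (v(H) = H*(-⅓) = -H/3)
T(w) = 9/2 (T(w) = (w + 2*w)/(w - w/3) = (3*w)/((2*w/3)) = (3*w)*(3/(2*w)) = 9/2)
C(l, J) = 9/2
((-1270310 + 1/(-955926)) + 1634377) - C(2221, -1990) = ((-1270310 + 1/(-955926)) + 1634377) - 1*9/2 = ((-1270310 - 1/955926) + 1634377) - 9/2 = (-1214322357061/955926 + 1634377) - 9/2 = 348021111041/955926 - 9/2 = 174008404687/477963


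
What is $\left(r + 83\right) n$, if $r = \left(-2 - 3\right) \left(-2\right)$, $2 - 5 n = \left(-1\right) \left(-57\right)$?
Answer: $-1023$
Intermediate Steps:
$n = -11$ ($n = \frac{2}{5} - \frac{\left(-1\right) \left(-57\right)}{5} = \frac{2}{5} - \frac{57}{5} = -11$)
$r = 10$ ($r = \left(-5\right) \left(-2\right) = 10$)
$\left(r + 83\right) n = \left(10 + 83\right) \left(-11\right) = 93 \left(-11\right) = -1023$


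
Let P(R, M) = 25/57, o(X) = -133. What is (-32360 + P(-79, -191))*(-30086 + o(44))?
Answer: 18579598135/19 ≈ 9.7787e+8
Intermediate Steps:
P(R, M) = 25/57 (P(R, M) = 25*(1/57) = 25/57)
(-32360 + P(-79, -191))*(-30086 + o(44)) = (-32360 + 25/57)*(-30086 - 133) = -1844495/57*(-30219) = 18579598135/19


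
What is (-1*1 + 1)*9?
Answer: 0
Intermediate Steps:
(-1*1 + 1)*9 = (-1 + 1)*9 = 0*9 = 0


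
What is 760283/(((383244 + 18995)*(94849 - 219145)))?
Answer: -760283/49996698744 ≈ -1.5207e-5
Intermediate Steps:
760283/(((383244 + 18995)*(94849 - 219145))) = 760283/((402239*(-124296))) = 760283/(-49996698744) = 760283*(-1/49996698744) = -760283/49996698744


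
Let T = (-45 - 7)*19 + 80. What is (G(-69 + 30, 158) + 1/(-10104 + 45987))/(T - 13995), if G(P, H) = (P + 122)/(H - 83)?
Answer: -992788/13369108725 ≈ -7.4260e-5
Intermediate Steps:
G(P, H) = (122 + P)/(-83 + H)
T = -908 (T = -52*19 + 80 = -988 + 80 = -908)
(G(-69 + 30, 158) + 1/(-10104 + 45987))/(T - 13995) = ((122 + (-69 + 30))/(-83 + 158) + 1/(-10104 + 45987))/(-908 - 13995) = ((122 - 39)/75 + 1/35883)/(-14903) = ((1/75)*83 + 1/35883)*(-1/14903) = (83/75 + 1/35883)*(-1/14903) = (992788/897075)*(-1/14903) = -992788/13369108725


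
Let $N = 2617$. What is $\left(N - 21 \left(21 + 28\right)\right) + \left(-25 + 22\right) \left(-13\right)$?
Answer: $1627$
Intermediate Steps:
$\left(N - 21 \left(21 + 28\right)\right) + \left(-25 + 22\right) \left(-13\right) = \left(2617 - 21 \left(21 + 28\right)\right) + \left(-25 + 22\right) \left(-13\right) = \left(2617 - 1029\right) - -39 = \left(2617 - 1029\right) + 39 = 1588 + 39 = 1627$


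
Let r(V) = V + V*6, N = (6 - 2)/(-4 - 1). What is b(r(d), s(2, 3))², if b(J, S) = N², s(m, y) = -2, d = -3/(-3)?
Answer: 256/625 ≈ 0.40960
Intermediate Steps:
N = -⅘ (N = 4/(-5) = 4*(-⅕) = -⅘ ≈ -0.80000)
d = 1 (d = -3*(-⅓) = 1)
r(V) = 7*V (r(V) = V + 6*V = 7*V)
b(J, S) = 16/25 (b(J, S) = (-⅘)² = 16/25)
b(r(d), s(2, 3))² = (16/25)² = 256/625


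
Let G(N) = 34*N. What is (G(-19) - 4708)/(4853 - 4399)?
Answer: -2677/227 ≈ -11.793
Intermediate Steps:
(G(-19) - 4708)/(4853 - 4399) = (34*(-19) - 4708)/(4853 - 4399) = (-646 - 4708)/454 = -5354*1/454 = -2677/227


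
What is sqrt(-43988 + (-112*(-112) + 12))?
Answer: 2*I*sqrt(7858) ≈ 177.29*I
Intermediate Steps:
sqrt(-43988 + (-112*(-112) + 12)) = sqrt(-43988 + (12544 + 12)) = sqrt(-43988 + 12556) = sqrt(-31432) = 2*I*sqrt(7858)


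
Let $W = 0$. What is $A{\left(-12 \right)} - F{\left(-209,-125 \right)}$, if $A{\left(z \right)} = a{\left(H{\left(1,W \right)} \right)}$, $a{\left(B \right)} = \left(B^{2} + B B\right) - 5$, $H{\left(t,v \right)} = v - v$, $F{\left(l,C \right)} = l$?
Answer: $204$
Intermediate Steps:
$H{\left(t,v \right)} = 0$
$a{\left(B \right)} = -5 + 2 B^{2}$ ($a{\left(B \right)} = \left(B^{2} + B^{2}\right) - 5 = 2 B^{2} - 5 = -5 + 2 B^{2}$)
$A{\left(z \right)} = -5$ ($A{\left(z \right)} = -5 + 2 \cdot 0^{2} = -5 + 2 \cdot 0 = -5 + 0 = -5$)
$A{\left(-12 \right)} - F{\left(-209,-125 \right)} = -5 - -209 = -5 + 209 = 204$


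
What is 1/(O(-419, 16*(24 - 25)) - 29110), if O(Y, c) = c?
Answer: -1/29126 ≈ -3.4334e-5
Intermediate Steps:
1/(O(-419, 16*(24 - 25)) - 29110) = 1/(16*(24 - 25) - 29110) = 1/(16*(-1) - 29110) = 1/(-16 - 29110) = 1/(-29126) = -1/29126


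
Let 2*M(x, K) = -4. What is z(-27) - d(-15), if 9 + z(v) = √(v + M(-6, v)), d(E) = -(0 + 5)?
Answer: -4 + I*√29 ≈ -4.0 + 5.3852*I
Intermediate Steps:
d(E) = -5 (d(E) = -1*5 = -5)
M(x, K) = -2 (M(x, K) = (½)*(-4) = -2)
z(v) = -9 + √(-2 + v) (z(v) = -9 + √(v - 2) = -9 + √(-2 + v))
z(-27) - d(-15) = (-9 + √(-2 - 27)) - 1*(-5) = (-9 + √(-29)) + 5 = (-9 + I*√29) + 5 = -4 + I*√29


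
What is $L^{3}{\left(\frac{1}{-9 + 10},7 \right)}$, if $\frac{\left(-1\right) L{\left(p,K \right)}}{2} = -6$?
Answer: $1728$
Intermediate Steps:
$L{\left(p,K \right)} = 12$ ($L{\left(p,K \right)} = \left(-2\right) \left(-6\right) = 12$)
$L^{3}{\left(\frac{1}{-9 + 10},7 \right)} = 12^{3} = 1728$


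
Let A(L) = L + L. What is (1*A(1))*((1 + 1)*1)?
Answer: 4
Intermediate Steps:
A(L) = 2*L
(1*A(1))*((1 + 1)*1) = (1*(2*1))*((1 + 1)*1) = (1*2)*(2*1) = 2*2 = 4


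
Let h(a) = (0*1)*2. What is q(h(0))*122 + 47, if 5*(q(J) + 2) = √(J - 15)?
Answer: -197 + 122*I*√15/5 ≈ -197.0 + 94.501*I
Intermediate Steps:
h(a) = 0 (h(a) = 0*2 = 0)
q(J) = -2 + √(-15 + J)/5 (q(J) = -2 + √(J - 15)/5 = -2 + √(-15 + J)/5)
q(h(0))*122 + 47 = (-2 + √(-15 + 0)/5)*122 + 47 = (-2 + √(-15)/5)*122 + 47 = (-2 + (I*√15)/5)*122 + 47 = (-2 + I*√15/5)*122 + 47 = (-244 + 122*I*√15/5) + 47 = -197 + 122*I*√15/5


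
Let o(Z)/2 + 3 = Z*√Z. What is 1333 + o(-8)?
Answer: 1327 - 32*I*√2 ≈ 1327.0 - 45.255*I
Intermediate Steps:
o(Z) = -6 + 2*Z^(3/2) (o(Z) = -6 + 2*(Z*√Z) = -6 + 2*Z^(3/2))
1333 + o(-8) = 1333 + (-6 + 2*(-8)^(3/2)) = 1333 + (-6 + 2*(-16*I*√2)) = 1333 + (-6 - 32*I*√2) = 1327 - 32*I*√2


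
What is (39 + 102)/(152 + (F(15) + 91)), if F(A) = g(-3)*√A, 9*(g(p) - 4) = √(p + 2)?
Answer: 1269/(2187 + √15*(36 + I)) ≈ 0.54547 - 0.00090809*I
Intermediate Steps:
g(p) = 4 + √(2 + p)/9 (g(p) = 4 + √(p + 2)/9 = 4 + √(2 + p)/9)
F(A) = √A*(4 + I/9) (F(A) = (4 + √(2 - 3)/9)*√A = (4 + √(-1)/9)*√A = (4 + I/9)*√A = √A*(4 + I/9))
(39 + 102)/(152 + (F(15) + 91)) = (39 + 102)/(152 + (√15*(36 + I)/9 + 91)) = 141/(152 + (91 + √15*(36 + I)/9)) = 141/(243 + √15*(36 + I)/9)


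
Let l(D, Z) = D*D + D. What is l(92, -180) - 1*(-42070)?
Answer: 50626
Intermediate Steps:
l(D, Z) = D + D**2 (l(D, Z) = D**2 + D = D + D**2)
l(92, -180) - 1*(-42070) = 92*(1 + 92) - 1*(-42070) = 92*93 + 42070 = 8556 + 42070 = 50626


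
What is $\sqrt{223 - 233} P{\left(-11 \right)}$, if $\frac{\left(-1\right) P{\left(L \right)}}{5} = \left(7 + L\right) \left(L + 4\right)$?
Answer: $- 140 i \sqrt{10} \approx - 442.72 i$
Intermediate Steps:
$P{\left(L \right)} = - 5 \left(4 + L\right) \left(7 + L\right)$ ($P{\left(L \right)} = - 5 \left(7 + L\right) \left(L + 4\right) = - 5 \left(7 + L\right) \left(4 + L\right) = - 5 \left(4 + L\right) \left(7 + L\right)$)
$\sqrt{223 - 233} P{\left(-11 \right)} = \sqrt{223 - 233} \left(-140 - -605 - 5 \left(-11\right)^{2}\right) = \sqrt{-10} \left(-140 + 605 - 605\right) = i \sqrt{10} \left(-140 + 605 - 605\right) = i \sqrt{10} \left(-140\right) = - 140 i \sqrt{10}$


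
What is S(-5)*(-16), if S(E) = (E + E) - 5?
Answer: 240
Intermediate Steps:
S(E) = -5 + 2*E (S(E) = 2*E - 5 = -5 + 2*E)
S(-5)*(-16) = (-5 + 2*(-5))*(-16) = (-5 - 10)*(-16) = -15*(-16) = 240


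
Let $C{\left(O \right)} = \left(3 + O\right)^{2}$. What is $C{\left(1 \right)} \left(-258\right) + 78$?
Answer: $-4050$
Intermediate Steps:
$C{\left(1 \right)} \left(-258\right) + 78 = \left(3 + 1\right)^{2} \left(-258\right) + 78 = 4^{2} \left(-258\right) + 78 = 16 \left(-258\right) + 78 = -4128 + 78 = -4050$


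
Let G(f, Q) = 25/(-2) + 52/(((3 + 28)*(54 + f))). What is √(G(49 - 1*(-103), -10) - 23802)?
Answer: 3*I*√107908744130/6386 ≈ 154.32*I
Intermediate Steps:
G(f, Q) = -25/2 + 52/(1674 + 31*f) (G(f, Q) = 25*(-½) + 52/((31*(54 + f))) = -25/2 + 52/(1674 + 31*f))
√(G(49 - 1*(-103), -10) - 23802) = √((-41746 - 775*(49 - 1*(-103)))/(62*(54 + (49 - 1*(-103)))) - 23802) = √((-41746 - 775*(49 + 103))/(62*(54 + (49 + 103))) - 23802) = √((-41746 - 775*152)/(62*(54 + 152)) - 23802) = √((1/62)*(-41746 - 117800)/206 - 23802) = √((1/62)*(1/206)*(-159546) - 23802) = √(-79773/6386 - 23802) = √(-152079345/6386) = 3*I*√107908744130/6386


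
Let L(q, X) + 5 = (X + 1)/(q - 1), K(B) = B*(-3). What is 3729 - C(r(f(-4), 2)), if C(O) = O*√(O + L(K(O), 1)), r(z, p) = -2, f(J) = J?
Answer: 3729 + 2*I*√165/5 ≈ 3729.0 + 5.1381*I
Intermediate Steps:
K(B) = -3*B
L(q, X) = -5 + (1 + X)/(-1 + q) (L(q, X) = -5 + (X + 1)/(q - 1) = -5 + (1 + X)/(-1 + q))
C(O) = O*√(O + (7 + 15*O)/(-1 - 3*O)) (C(O) = O*√(O + (6 + 1 - (-15)*O)/(-1 - 3*O)) = O*√(O + (6 + 1 + 15*O)/(-1 - 3*O)) = O*√(O + (7 + 15*O)/(-1 - 3*O)))
3729 - C(r(f(-4), 2)) = 3729 - (-2)*√((-7 - 14*(-2) + 3*(-2)²)/(1 + 3*(-2))) = 3729 - (-2)*√((-7 + 28 + 3*4)/(1 - 6)) = 3729 - (-2)*√((-7 + 28 + 12)/(-5)) = 3729 - (-2)*√(-⅕*33) = 3729 - (-2)*√(-33/5) = 3729 - (-2)*I*√165/5 = 3729 + 2*I*√165/5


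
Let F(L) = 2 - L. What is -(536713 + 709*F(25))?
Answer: -520406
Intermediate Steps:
-(536713 + 709*F(25)) = -(538131 - 17725) = -709/(1/((2 - 25) + 757)) = -709/(1/(-23 + 757)) = -709/(1/734) = -709/1/734 = -709*734 = -520406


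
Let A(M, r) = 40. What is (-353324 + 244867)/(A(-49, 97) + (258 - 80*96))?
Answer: 108457/7382 ≈ 14.692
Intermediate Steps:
(-353324 + 244867)/(A(-49, 97) + (258 - 80*96)) = (-353324 + 244867)/(40 + (258 - 80*96)) = -108457/(40 + (258 - 7680)) = -108457/(40 - 7422) = -108457/(-7382) = -108457*(-1/7382) = 108457/7382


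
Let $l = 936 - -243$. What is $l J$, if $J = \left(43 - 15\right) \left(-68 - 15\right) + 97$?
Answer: $-2625633$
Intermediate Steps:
$l = 1179$ ($l = 936 + 243 = 1179$)
$J = -2227$ ($J = 28 \left(-83\right) + 97 = -2324 + 97 = -2227$)
$l J = 1179 \left(-2227\right) = -2625633$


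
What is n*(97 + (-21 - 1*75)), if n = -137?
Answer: -137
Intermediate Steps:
n*(97 + (-21 - 1*75)) = -137*(97 + (-21 - 1*75)) = -137*(97 + (-21 - 75)) = -137*(97 - 96) = -137*1 = -137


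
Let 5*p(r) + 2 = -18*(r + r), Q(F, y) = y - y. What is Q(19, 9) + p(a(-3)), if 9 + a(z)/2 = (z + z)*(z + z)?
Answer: -1946/5 ≈ -389.20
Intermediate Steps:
Q(F, y) = 0
a(z) = -18 + 8*z² (a(z) = -18 + 2*((z + z)*(z + z)) = -18 + 2*((2*z)*(2*z)) = -18 + 2*(4*z²) = -18 + 8*z²)
p(r) = -⅖ - 36*r/5 (p(r) = -⅖ + (-18*(r + r))/5 = -⅖ + (-36*r)/5 = -⅖ - 36*r/5)
Q(19, 9) + p(a(-3)) = 0 + (-⅖ - 36*(-18 + 8*(-3)²)/5) = 0 + (-⅖ - 36*(-18 + 8*9)/5) = 0 + (-⅖ - 36*(-18 + 72)/5) = 0 + (-⅖ - 36/5*54) = 0 + (-⅖ - 1944/5) = 0 - 1946/5 = -1946/5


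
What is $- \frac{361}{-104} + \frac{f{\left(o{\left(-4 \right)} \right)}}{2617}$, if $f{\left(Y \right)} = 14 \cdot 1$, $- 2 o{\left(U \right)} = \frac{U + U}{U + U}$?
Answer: $\frac{946193}{272168} \approx 3.4765$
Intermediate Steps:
$o{\left(U \right)} = - \frac{1}{2}$ ($o{\left(U \right)} = - \frac{\left(U + U\right) \frac{1}{U + U}}{2} = - \frac{2 U \frac{1}{2 U}}{2} = \left(- \frac{1}{2}\right) 1 = - \frac{1}{2}$)
$f{\left(Y \right)} = 14$
$- \frac{361}{-104} + \frac{f{\left(o{\left(-4 \right)} \right)}}{2617} = - \frac{361}{-104} + \frac{14}{2617} = \left(-361\right) \left(- \frac{1}{104}\right) + 14 \cdot \frac{1}{2617} = \frac{361}{104} + \frac{14}{2617} = \frac{946193}{272168}$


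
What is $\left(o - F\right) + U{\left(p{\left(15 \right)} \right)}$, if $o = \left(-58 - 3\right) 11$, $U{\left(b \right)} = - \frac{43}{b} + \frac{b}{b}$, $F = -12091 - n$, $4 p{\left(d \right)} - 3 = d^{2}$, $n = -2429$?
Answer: $\frac{512501}{57} \approx 8991.3$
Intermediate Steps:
$p{\left(d \right)} = \frac{3}{4} + \frac{d^{2}}{4}$
$F = -9662$ ($F = -12091 - -2429 = -12091 + 2429 = -9662$)
$U{\left(b \right)} = 1 - \frac{43}{b}$ ($U{\left(b \right)} = - \frac{43}{b} + 1 = 1 - \frac{43}{b}$)
$o = -671$ ($o = \left(-61\right) 11 = -671$)
$\left(o - F\right) + U{\left(p{\left(15 \right)} \right)} = \left(-671 - -9662\right) + \frac{-43 + \left(\frac{3}{4} + \frac{15^{2}}{4}\right)}{\frac{3}{4} + \frac{15^{2}}{4}} = \left(-671 + 9662\right) + \frac{-43 + \left(\frac{3}{4} + \frac{1}{4} \cdot 225\right)}{\frac{3}{4} + \frac{1}{4} \cdot 225} = 8991 + \frac{-43 + \left(\frac{3}{4} + \frac{225}{4}\right)}{\frac{3}{4} + \frac{225}{4}} = 8991 + \frac{-43 + 57}{57} = 8991 + \frac{1}{57} \cdot 14 = 8991 + \frac{14}{57} = \frac{512501}{57}$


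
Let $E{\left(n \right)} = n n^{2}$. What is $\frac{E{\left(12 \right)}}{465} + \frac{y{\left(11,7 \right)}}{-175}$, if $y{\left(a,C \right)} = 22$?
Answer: $\frac{19478}{5425} \approx 3.5904$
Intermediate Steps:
$E{\left(n \right)} = n^{3}$
$\frac{E{\left(12 \right)}}{465} + \frac{y{\left(11,7 \right)}}{-175} = \frac{12^{3}}{465} + \frac{22}{-175} = 1728 \cdot \frac{1}{465} + 22 \left(- \frac{1}{175}\right) = \frac{576}{155} - \frac{22}{175} = \frac{19478}{5425}$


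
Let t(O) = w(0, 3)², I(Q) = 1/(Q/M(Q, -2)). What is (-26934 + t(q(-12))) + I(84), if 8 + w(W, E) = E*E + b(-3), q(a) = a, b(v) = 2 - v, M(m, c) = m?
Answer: -26897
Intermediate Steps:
w(W, E) = -3 + E² (w(W, E) = -8 + (E*E + (2 - 1*(-3))) = -8 + (E² + (2 + 3)) = -8 + (E² + 5) = -8 + (5 + E²) = -3 + E²)
I(Q) = 1 (I(Q) = 1/(Q/Q) = 1/1 = 1)
t(O) = 36 (t(O) = (-3 + 3²)² = (-3 + 9)² = 6² = 36)
(-26934 + t(q(-12))) + I(84) = (-26934 + 36) + 1 = -26898 + 1 = -26897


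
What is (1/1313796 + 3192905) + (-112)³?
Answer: 2349037030693/1313796 ≈ 1.7880e+6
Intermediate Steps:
(1/1313796 + 3192905) + (-112)³ = (1/1313796 + 3192905) - 1404928 = 4194825817381/1313796 - 1404928 = 2349037030693/1313796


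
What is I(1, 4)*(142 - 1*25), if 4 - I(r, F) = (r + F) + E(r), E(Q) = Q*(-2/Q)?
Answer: 117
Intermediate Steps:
E(Q) = -2
I(r, F) = 6 - F - r (I(r, F) = 4 - ((r + F) - 2) = 4 - ((F + r) - 2) = 4 - (-2 + F + r) = 4 + (2 - F - r) = 6 - F - r)
I(1, 4)*(142 - 1*25) = (6 - 1*4 - 1*1)*(142 - 1*25) = (6 - 4 - 1)*(142 - 25) = 1*117 = 117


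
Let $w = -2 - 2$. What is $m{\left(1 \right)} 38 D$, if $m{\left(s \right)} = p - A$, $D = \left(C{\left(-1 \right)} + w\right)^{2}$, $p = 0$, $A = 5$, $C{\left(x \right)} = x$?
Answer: $-4750$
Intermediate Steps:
$w = -4$
$D = 25$ ($D = \left(-1 - 4\right)^{2} = \left(-5\right)^{2} = 25$)
$m{\left(s \right)} = -5$ ($m{\left(s \right)} = 0 - 5 = -5$)
$m{\left(1 \right)} 38 D = \left(-5\right) 38 \cdot 25 = \left(-190\right) 25 = -4750$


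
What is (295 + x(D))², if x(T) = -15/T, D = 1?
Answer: 78400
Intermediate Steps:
(295 + x(D))² = (295 - 15/1)² = (295 - 15*1)² = (295 - 15)² = 280² = 78400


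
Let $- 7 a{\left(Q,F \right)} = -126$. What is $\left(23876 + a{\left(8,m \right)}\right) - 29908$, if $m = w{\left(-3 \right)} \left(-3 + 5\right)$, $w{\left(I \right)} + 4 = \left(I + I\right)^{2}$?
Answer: $-6014$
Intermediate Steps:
$w{\left(I \right)} = -4 + 4 I^{2}$ ($w{\left(I \right)} = -4 + \left(I + I\right)^{2} = -4 + \left(2 I\right)^{2} = -4 + 4 I^{2}$)
$m = 64$ ($m = \left(-4 + 4 \left(-3\right)^{2}\right) \left(-3 + 5\right) = \left(-4 + 4 \cdot 9\right) 2 = \left(-4 + 36\right) 2 = 32 \cdot 2 = 64$)
$a{\left(Q,F \right)} = 18$ ($a{\left(Q,F \right)} = \left(- \frac{1}{7}\right) \left(-126\right) = 18$)
$\left(23876 + a{\left(8,m \right)}\right) - 29908 = \left(23876 + 18\right) - 29908 = 23894 - 29908 = -6014$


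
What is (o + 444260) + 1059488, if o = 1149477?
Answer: 2653225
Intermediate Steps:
(o + 444260) + 1059488 = (1149477 + 444260) + 1059488 = 1593737 + 1059488 = 2653225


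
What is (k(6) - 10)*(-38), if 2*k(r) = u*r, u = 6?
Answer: -304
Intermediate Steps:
k(r) = 3*r (k(r) = (6*r)/2 = 3*r)
(k(6) - 10)*(-38) = (3*6 - 10)*(-38) = (18 - 10)*(-38) = 8*(-38) = -304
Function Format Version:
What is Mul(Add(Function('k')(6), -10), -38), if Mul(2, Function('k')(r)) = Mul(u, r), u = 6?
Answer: -304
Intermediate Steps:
Function('k')(r) = Mul(3, r) (Function('k')(r) = Mul(Rational(1, 2), Mul(6, r)) = Mul(3, r))
Mul(Add(Function('k')(6), -10), -38) = Mul(Add(Mul(3, 6), -10), -38) = Mul(Add(18, -10), -38) = Mul(8, -38) = -304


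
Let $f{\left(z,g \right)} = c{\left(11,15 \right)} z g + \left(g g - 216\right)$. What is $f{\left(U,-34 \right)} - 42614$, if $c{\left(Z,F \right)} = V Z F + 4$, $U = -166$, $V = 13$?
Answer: $12087282$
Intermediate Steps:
$c{\left(Z,F \right)} = 4 + 13 F Z$ ($c{\left(Z,F \right)} = 13 Z F + 4 = 13 F Z + 4 = 4 + 13 F Z$)
$f{\left(z,g \right)} = -216 + g^{2} + 2149 g z$ ($f{\left(z,g \right)} = \left(4 + 13 \cdot 15 \cdot 11\right) z g + \left(g g - 216\right) = \left(4 + 2145\right) z g + \left(g^{2} - 216\right) = 2149 z g + \left(-216 + g^{2}\right) = 2149 g z + \left(-216 + g^{2}\right) = -216 + g^{2} + 2149 g z$)
$f{\left(U,-34 \right)} - 42614 = \left(-216 + \left(-34\right)^{2} + 2149 \left(-34\right) \left(-166\right)\right) - 42614 = \left(-216 + 1156 + 12128956\right) - 42614 = 12129896 - 42614 = 12087282$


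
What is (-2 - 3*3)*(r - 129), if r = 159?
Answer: -330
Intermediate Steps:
(-2 - 3*3)*(r - 129) = (-2 - 3*3)*(159 - 129) = (-2 - 9)*30 = -11*30 = -330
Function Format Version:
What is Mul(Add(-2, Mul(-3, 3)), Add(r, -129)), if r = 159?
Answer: -330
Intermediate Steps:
Mul(Add(-2, Mul(-3, 3)), Add(r, -129)) = Mul(Add(-2, Mul(-3, 3)), Add(159, -129)) = Mul(Add(-2, -9), 30) = Mul(-11, 30) = -330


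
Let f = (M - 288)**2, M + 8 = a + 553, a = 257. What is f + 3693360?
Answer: 3957556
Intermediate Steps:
M = 802 (M = -8 + (257 + 553) = -8 + 810 = 802)
f = 264196 (f = (802 - 288)**2 = 514**2 = 264196)
f + 3693360 = 264196 + 3693360 = 3957556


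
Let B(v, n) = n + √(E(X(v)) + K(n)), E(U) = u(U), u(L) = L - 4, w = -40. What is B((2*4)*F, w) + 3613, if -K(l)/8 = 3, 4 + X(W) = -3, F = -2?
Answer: 3573 + I*√35 ≈ 3573.0 + 5.9161*I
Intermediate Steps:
X(W) = -7 (X(W) = -4 - 3 = -7)
K(l) = -24 (K(l) = -8*3 = -24)
u(L) = -4 + L
E(U) = -4 + U
B(v, n) = n + I*√35 (B(v, n) = n + √((-4 - 7) - 24) = n + √(-11 - 24) = n + √(-35) = n + I*√35)
B((2*4)*F, w) + 3613 = (-40 + I*√35) + 3613 = 3573 + I*√35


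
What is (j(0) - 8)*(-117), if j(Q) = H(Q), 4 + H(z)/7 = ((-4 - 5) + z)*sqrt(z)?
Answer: 4212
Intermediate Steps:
H(z) = -28 + 7*sqrt(z)*(-9 + z) (H(z) = -28 + 7*(((-4 - 5) + z)*sqrt(z)) = -28 + 7*((-9 + z)*sqrt(z)) = -28 + 7*(sqrt(z)*(-9 + z)) = -28 + 7*sqrt(z)*(-9 + z))
j(Q) = -28 - 63*sqrt(Q) + 7*Q**(3/2)
(j(0) - 8)*(-117) = ((-28 - 63*sqrt(0) + 7*0**(3/2)) - 8)*(-117) = ((-28 - 63*0 + 7*0) - 8)*(-117) = ((-28 + 0 + 0) - 8)*(-117) = (-28 - 8)*(-117) = -36*(-117) = 4212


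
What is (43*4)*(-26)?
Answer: -4472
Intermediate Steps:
(43*4)*(-26) = 172*(-26) = -4472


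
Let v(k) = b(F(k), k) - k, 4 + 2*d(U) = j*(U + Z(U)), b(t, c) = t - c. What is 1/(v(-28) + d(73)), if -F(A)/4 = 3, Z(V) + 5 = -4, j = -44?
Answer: -1/1366 ≈ -0.00073206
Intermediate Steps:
Z(V) = -9 (Z(V) = -5 - 4 = -9)
F(A) = -12 (F(A) = -4*3 = -12)
d(U) = 196 - 22*U (d(U) = -2 + (-44*(U - 9))/2 = -2 + (-44*(-9 + U))/2 = -2 + (396 - 44*U)/2 = -2 + (198 - 22*U) = 196 - 22*U)
v(k) = -12 - 2*k (v(k) = (-12 - k) - k = -12 - 2*k)
1/(v(-28) + d(73)) = 1/((-12 - 2*(-28)) + (196 - 22*73)) = 1/((-12 + 56) + (196 - 1606)) = 1/(44 - 1410) = 1/(-1366) = -1/1366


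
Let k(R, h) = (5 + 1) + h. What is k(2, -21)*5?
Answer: -75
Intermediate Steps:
k(R, h) = 6 + h
k(2, -21)*5 = (6 - 21)*5 = -15*5 = -75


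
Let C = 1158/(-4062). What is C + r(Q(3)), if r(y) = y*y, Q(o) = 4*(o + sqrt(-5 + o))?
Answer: 75631/677 + 96*I*sqrt(2) ≈ 111.71 + 135.76*I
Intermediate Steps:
C = -193/677 (C = 1158*(-1/4062) = -193/677 ≈ -0.28508)
Q(o) = 4*o + 4*sqrt(-5 + o)
r(y) = y**2
C + r(Q(3)) = -193/677 + (4*3 + 4*sqrt(-5 + 3))**2 = -193/677 + (12 + 4*sqrt(-2))**2 = -193/677 + (12 + 4*(I*sqrt(2)))**2 = -193/677 + (12 + 4*I*sqrt(2))**2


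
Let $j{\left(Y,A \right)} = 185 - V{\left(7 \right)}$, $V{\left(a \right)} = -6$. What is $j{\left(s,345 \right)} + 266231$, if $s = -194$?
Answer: $266422$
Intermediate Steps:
$j{\left(Y,A \right)} = 191$ ($j{\left(Y,A \right)} = 185 - -6 = 185 + 6 = 191$)
$j{\left(s,345 \right)} + 266231 = 191 + 266231 = 266422$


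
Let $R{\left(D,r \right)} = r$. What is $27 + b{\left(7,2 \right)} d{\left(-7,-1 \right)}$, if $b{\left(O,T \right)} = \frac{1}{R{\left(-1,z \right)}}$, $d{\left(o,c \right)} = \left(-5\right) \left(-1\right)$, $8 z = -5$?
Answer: $19$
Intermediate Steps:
$z = - \frac{5}{8}$ ($z = \frac{1}{8} \left(-5\right) = - \frac{5}{8} \approx -0.625$)
$d{\left(o,c \right)} = 5$
$b{\left(O,T \right)} = - \frac{8}{5}$ ($b{\left(O,T \right)} = \frac{1}{- \frac{5}{8}} = - \frac{8}{5}$)
$27 + b{\left(7,2 \right)} d{\left(-7,-1 \right)} = 27 - 8 = 19$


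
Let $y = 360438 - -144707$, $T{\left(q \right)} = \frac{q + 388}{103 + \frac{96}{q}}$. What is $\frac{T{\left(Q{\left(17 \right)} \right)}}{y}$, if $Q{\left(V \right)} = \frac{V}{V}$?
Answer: $\frac{389}{100523855} \approx 3.8697 \cdot 10^{-6}$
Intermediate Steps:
$Q{\left(V \right)} = 1$
$T{\left(q \right)} = \frac{388 + q}{103 + \frac{96}{q}}$
$y = 505145$ ($y = 360438 + 144707 = 505145$)
$\frac{T{\left(Q{\left(17 \right)} \right)}}{y} = \frac{1 \frac{1}{96 + 103 \cdot 1} \left(388 + 1\right)}{505145} = 1 \frac{1}{96 + 103} \cdot 389 \cdot \frac{1}{505145} = 1 \cdot \frac{1}{199} \cdot 389 \cdot \frac{1}{505145} = \frac{389}{199} \cdot \frac{1}{505145} = \frac{389}{100523855}$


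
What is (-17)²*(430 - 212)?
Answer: 63002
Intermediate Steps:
(-17)²*(430 - 212) = 289*218 = 63002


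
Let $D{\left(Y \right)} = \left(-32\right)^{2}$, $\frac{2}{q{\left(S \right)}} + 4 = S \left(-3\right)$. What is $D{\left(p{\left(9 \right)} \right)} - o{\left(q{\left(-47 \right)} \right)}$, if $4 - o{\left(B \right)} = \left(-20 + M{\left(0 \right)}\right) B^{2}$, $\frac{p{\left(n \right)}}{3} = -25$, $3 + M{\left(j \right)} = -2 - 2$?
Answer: $\frac{19144272}{18769} \approx 1020.0$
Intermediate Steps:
$q{\left(S \right)} = \frac{2}{-4 - 3 S}$ ($q{\left(S \right)} = \frac{2}{-4 + S \left(-3\right)} = \frac{2}{-4 - 3 S}$)
$M{\left(j \right)} = -7$ ($M{\left(j \right)} = -3 - 4 = -7$)
$p{\left(n \right)} = -75$ ($p{\left(n \right)} = 3 \left(-25\right) = -75$)
$o{\left(B \right)} = 4 + 27 B^{2}$ ($o{\left(B \right)} = 4 - \left(-20 - 7\right) B^{2} = 4 - - 27 B^{2} = 4 + 27 B^{2}$)
$D{\left(Y \right)} = 1024$
$D{\left(p{\left(9 \right)} \right)} - o{\left(q{\left(-47 \right)} \right)} = 1024 - \left(4 + 27 \left(- \frac{2}{4 + 3 \left(-47\right)}\right)^{2}\right) = 1024 - \left(4 + 27 \left(- \frac{2}{4 - 141}\right)^{2}\right) = 1024 - \left(4 + 27 \left(- \frac{2}{-137}\right)^{2}\right) = 1024 - \left(4 + 27 \left(\left(-2\right) \left(- \frac{1}{137}\right)\right)^{2}\right) = 1024 - \left(4 + 27 \left(\frac{2}{137}\right)^{2}\right) = 1024 - \left(4 + 27 \cdot \frac{4}{18769}\right) = 1024 - \left(4 + \frac{108}{18769}\right) = 1024 - \frac{75184}{18769} = \frac{19144272}{18769}$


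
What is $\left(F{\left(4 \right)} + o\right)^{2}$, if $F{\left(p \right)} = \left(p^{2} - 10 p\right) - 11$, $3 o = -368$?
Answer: $\frac{223729}{9} \approx 24859.0$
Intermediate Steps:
$o = - \frac{368}{3}$ ($o = \frac{1}{3} \left(-368\right) = - \frac{368}{3} \approx -122.67$)
$F{\left(p \right)} = -11 + p^{2} - 10 p$
$\left(F{\left(4 \right)} + o\right)^{2} = \left(\left(-11 + 4^{2} - 40\right) - \frac{368}{3}\right)^{2} = \left(\left(-11 + 16 - 40\right) - \frac{368}{3}\right)^{2} = \left(-35 - \frac{368}{3}\right)^{2} = \left(- \frac{473}{3}\right)^{2} = \frac{223729}{9}$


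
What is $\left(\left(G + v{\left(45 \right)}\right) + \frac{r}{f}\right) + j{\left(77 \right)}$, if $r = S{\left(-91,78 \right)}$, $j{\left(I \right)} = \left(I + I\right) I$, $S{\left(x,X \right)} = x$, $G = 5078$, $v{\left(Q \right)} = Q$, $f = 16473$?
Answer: $\frac{279727922}{16473} \approx 16981.0$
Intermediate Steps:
$j{\left(I \right)} = 2 I^{2}$ ($j{\left(I \right)} = 2 I I = 2 I^{2}$)
$r = -91$
$\left(\left(G + v{\left(45 \right)}\right) + \frac{r}{f}\right) + j{\left(77 \right)} = \left(\left(5078 + 45\right) - \frac{91}{16473}\right) + 2 \cdot 77^{2} = \left(5123 - \frac{91}{16473}\right) + 2 \cdot 5929 = \left(5123 - \frac{91}{16473}\right) + 11858 = \frac{84391088}{16473} + 11858 = \frac{279727922}{16473}$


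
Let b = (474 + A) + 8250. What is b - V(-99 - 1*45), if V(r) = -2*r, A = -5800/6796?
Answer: 14331314/1699 ≈ 8435.1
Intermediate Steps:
A = -1450/1699 (A = -5800*1/6796 = -1450/1699 ≈ -0.85344)
b = 14820626/1699 (b = (474 - 1450/1699) + 8250 = 803876/1699 + 8250 = 14820626/1699 ≈ 8723.1)
b - V(-99 - 1*45) = 14820626/1699 - (-2)*(-99 - 1*45) = 14820626/1699 - (-2)*(-99 - 45) = 14820626/1699 - (-2)*(-144) = 14820626/1699 - 1*288 = 14820626/1699 - 288 = 14331314/1699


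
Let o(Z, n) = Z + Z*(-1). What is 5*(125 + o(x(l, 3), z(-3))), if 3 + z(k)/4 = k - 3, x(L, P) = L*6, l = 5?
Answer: 625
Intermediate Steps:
x(L, P) = 6*L
z(k) = -24 + 4*k (z(k) = -12 + 4*(k - 3) = -12 + 4*(-3 + k) = -12 + (-12 + 4*k) = -24 + 4*k)
o(Z, n) = 0 (o(Z, n) = Z - Z = 0)
5*(125 + o(x(l, 3), z(-3))) = 5*(125 + 0) = 5*125 = 625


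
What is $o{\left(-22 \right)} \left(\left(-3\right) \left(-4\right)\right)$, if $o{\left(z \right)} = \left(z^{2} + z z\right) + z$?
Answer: $11352$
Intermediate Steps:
$o{\left(z \right)} = z + 2 z^{2}$ ($o{\left(z \right)} = \left(z^{2} + z^{2}\right) + z = 2 z^{2} + z = z + 2 z^{2}$)
$o{\left(-22 \right)} \left(\left(-3\right) \left(-4\right)\right) = - 22 \left(1 + 2 \left(-22\right)\right) \left(\left(-3\right) \left(-4\right)\right) = - 22 \left(1 - 44\right) 12 = \left(-22\right) \left(-43\right) 12 = 946 \cdot 12 = 11352$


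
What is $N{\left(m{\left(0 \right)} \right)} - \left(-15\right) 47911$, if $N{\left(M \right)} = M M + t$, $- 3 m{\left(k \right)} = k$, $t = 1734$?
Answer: $720399$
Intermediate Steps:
$m{\left(k \right)} = - \frac{k}{3}$
$N{\left(M \right)} = 1734 + M^{2}$ ($N{\left(M \right)} = M M + 1734 = M^{2} + 1734 = 1734 + M^{2}$)
$N{\left(m{\left(0 \right)} \right)} - \left(-15\right) 47911 = \left(1734 + \left(\left(- \frac{1}{3}\right) 0\right)^{2}\right) - \left(-15\right) 47911 = \left(1734 + 0^{2}\right) - -718665 = \left(1734 + 0\right) + 718665 = 1734 + 718665 = 720399$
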